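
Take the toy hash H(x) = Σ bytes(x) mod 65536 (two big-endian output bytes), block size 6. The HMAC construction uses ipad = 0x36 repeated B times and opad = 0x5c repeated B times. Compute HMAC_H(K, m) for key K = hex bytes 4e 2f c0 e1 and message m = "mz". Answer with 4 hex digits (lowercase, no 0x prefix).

034a

Key hex bytes 4e 2f c0 e1 is 4 bytes ≤ B = 6; zero-pad to 6 bytes: K' = 4e 2f c0 e1 00 00.
K' ⊕ ipad = 78 19 f6 d7 36 36.  K' ⊕ opad = 12 73 9c bd 5c 5c.
Inner input = (K'⊕ipad) ∥ m = 78 19 f6 d7 36 36 ∥ 6d 7a.
Inner hash: sum = 120+25+246+215+54+54+109+122 = 945 → 03 b1.
Outer input = (K'⊕opad) ∥ inner = 12 73 9c bd 5c 5c ∥ 03 b1.
Outer hash (tag): sum = 18+115+156+189+92+92+3+177 = 842 → 03 4a.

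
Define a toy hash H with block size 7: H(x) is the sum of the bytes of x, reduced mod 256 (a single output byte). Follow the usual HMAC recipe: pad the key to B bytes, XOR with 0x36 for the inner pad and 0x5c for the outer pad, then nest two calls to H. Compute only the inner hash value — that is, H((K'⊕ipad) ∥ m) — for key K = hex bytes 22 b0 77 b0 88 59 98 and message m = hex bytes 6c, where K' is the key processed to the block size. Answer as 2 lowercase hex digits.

a8

Key hex bytes 22 b0 77 b0 88 59 98 is exactly B = 7 bytes: K' = 22 b0 77 b0 88 59 98.
K' ⊕ ipad = 14 86 41 86 be 6f ae.
Inner input = 14 86 41 86 be 6f ae ∥ 6c.
Inner hash: sum = 20+134+65+134+190+111+174+108 = 936; mod 256 = 168 → a8.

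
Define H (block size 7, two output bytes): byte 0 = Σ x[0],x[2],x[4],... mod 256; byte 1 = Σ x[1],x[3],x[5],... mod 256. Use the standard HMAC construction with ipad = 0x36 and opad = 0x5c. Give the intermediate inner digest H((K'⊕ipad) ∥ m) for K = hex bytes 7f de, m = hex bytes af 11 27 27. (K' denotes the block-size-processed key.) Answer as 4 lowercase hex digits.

Key hex bytes 7f de is 2 bytes ≤ B = 7; zero-pad to 7 bytes: K' = 7f de 00 00 00 00 00.
K' ⊕ ipad = 49 e8 36 36 36 36 36.
Inner input = 49 e8 36 36 36 36 36 ∥ af 11 27 27.
Inner hash: even-index sum = 291 mod 256 = 35; odd-index sum = 554 mod 256 = 42 → 23 2a.

232a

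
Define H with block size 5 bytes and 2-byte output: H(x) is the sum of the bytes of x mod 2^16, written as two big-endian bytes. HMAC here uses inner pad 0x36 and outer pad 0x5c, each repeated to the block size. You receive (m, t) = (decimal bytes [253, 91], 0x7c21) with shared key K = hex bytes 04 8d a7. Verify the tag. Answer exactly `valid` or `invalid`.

invalid

Key hex bytes 04 8d a7 is 3 bytes ≤ B = 5; zero-pad to 5 bytes: K' = 04 8d a7 00 00.
K' ⊕ ipad = 32 bb 91 36 36; K' ⊕ opad = 58 d1 fb 5c 5c.
Inner hash: sum = 50+187+145+54+54+253+91 = 834 → 03 42.
Outer hash (recomputed tag): sum = 88+209+251+92+92+3+66 = 801 → 03 21.
Recomputed tag = 0321; claimed = 7c21 → mismatch.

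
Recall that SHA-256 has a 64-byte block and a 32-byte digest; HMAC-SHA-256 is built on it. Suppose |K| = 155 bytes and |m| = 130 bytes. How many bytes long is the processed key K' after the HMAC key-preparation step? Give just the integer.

64

Key is 155 > 64 bytes, so it is hashed to 32 bytes then zero-padded to 64: |K'| = 64.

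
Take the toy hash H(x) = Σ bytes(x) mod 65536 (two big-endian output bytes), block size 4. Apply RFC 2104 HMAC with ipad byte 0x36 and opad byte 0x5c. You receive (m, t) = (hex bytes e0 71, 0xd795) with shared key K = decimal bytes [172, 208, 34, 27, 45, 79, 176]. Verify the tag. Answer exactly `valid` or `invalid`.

Key decimal bytes [172, 208, 34, 27, 45, 79, 176] = ac d0 22 1b 2d 4f b0 is 7 bytes > B = 4, so hash it first: H(key) = 02 e5, then zero-pad to 4 bytes: K' = 02 e5 00 00.
K' ⊕ ipad = 34 d3 36 36; K' ⊕ opad = 5e b9 5c 5c.
Inner hash: sum = 52+211+54+54+224+113 = 708 → 02 c4.
Outer hash (recomputed tag): sum = 94+185+92+92+2+196 = 661 → 02 95.
Recomputed tag = 0295; claimed = d795 → mismatch.

invalid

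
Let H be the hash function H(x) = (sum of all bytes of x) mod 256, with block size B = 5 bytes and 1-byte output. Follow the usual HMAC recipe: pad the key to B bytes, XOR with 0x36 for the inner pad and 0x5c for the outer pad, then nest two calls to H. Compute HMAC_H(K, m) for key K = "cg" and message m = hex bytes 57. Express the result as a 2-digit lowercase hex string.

2d

Key "cg" = 63 67 is 2 bytes ≤ B = 5; zero-pad to 5 bytes: K' = 63 67 00 00 00.
K' ⊕ ipad = 55 51 36 36 36.  K' ⊕ opad = 3f 3b 5c 5c 5c.
Inner input = (K'⊕ipad) ∥ m = 55 51 36 36 36 ∥ 57.
Inner hash: sum = 85+81+54+54+54+87 = 415; mod 256 = 159 → 9f.
Outer input = (K'⊕opad) ∥ inner = 3f 3b 5c 5c 5c ∥ 9f.
Outer hash (tag): sum = 63+59+92+92+92+159 = 557; mod 256 = 45 → 2d.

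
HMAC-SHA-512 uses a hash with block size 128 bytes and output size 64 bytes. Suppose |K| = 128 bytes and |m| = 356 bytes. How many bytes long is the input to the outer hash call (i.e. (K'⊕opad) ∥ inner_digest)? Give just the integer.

Key is 128 ≤ 128 bytes, zero-padded: |K'| = 128.
Outer input = (K'⊕opad) ∥ H(inner) → 128 + 64 = 192 bytes.

192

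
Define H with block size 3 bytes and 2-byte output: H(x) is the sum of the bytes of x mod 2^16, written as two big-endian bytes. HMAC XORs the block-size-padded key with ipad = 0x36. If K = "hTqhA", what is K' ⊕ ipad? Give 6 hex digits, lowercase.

Key "hTqhA" = 68 54 71 68 41 is 5 bytes > B = 3, so hash it first: H(key) = 01 d6, then zero-pad to 3 bytes: K' = 01 d6 00.
XOR each byte with 0x36: 01⊕36=37, d6⊕36=e0, 00⊕36=36.

37e036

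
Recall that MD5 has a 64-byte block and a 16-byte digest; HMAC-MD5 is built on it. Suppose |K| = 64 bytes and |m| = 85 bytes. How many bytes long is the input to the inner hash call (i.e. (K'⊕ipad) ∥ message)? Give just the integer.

149

Key is 64 ≤ 64 bytes, zero-padded: |K'| = 64.
Inner input = (K'⊕ipad) ∥ m → 64 + 85 = 149 bytes.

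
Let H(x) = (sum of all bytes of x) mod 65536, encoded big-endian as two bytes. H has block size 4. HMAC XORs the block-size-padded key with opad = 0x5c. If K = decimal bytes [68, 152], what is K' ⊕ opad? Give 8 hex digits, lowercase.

18c45c5c

Key decimal bytes [68, 152] = 44 98 is 2 bytes ≤ B = 4; zero-pad to 4 bytes: K' = 44 98 00 00.
XOR each byte with 0x5c: 44⊕5c=18, 98⊕5c=c4, 00⊕5c=5c, 00⊕5c=5c.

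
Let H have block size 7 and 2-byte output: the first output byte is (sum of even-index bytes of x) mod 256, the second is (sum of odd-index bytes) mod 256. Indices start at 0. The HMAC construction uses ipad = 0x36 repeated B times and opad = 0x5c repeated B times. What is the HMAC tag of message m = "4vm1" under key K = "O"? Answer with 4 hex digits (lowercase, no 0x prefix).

6ad6

Key "O" = 4f is 1 byte ≤ B = 7; zero-pad to 7 bytes: K' = 4f 00 00 00 00 00 00.
K' ⊕ ipad = 79 36 36 36 36 36 36.  K' ⊕ opad = 13 5c 5c 5c 5c 5c 5c.
Inner input = (K'⊕ipad) ∥ m = 79 36 36 36 36 36 36 ∥ 34 76 6d 31.
Inner hash: even-index sum = 450 mod 256 = 194; odd-index sum = 323 mod 256 = 67 → c2 43.
Outer input = (K'⊕opad) ∥ inner = 13 5c 5c 5c 5c 5c 5c ∥ c2 43.
Outer hash (tag): even-index sum = 362 mod 256 = 106; odd-index sum = 470 mod 256 = 214 → 6a d6.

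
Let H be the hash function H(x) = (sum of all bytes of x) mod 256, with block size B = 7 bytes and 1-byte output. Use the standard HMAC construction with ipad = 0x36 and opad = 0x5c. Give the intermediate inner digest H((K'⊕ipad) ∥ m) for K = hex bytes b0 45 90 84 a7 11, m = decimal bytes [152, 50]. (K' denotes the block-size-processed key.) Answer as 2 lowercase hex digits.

09

Key hex bytes b0 45 90 84 a7 11 is 6 bytes ≤ B = 7; zero-pad to 7 bytes: K' = b0 45 90 84 a7 11 00.
K' ⊕ ipad = 86 73 a6 b2 91 27 36.
Inner input = 86 73 a6 b2 91 27 36 ∥ 98 32.
Inner hash: sum = 134+115+166+178+145+39+54+152+50 = 1033; mod 256 = 9 → 09.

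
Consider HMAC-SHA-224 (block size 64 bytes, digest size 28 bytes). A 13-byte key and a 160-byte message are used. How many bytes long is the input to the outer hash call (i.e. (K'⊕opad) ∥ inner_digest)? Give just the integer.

Key is 13 ≤ 64 bytes, zero-padded: |K'| = 64.
Outer input = (K'⊕opad) ∥ H(inner) → 64 + 28 = 92 bytes.

92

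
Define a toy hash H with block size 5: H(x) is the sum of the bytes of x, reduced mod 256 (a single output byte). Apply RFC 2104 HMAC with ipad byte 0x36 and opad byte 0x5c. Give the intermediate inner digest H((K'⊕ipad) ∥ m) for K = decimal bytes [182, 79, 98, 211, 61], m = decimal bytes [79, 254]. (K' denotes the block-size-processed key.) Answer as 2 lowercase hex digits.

8a

Key decimal bytes [182, 79, 98, 211, 61] = b6 4f 62 d3 3d is exactly B = 5 bytes: K' = b6 4f 62 d3 3d.
K' ⊕ ipad = 80 79 54 e5 0b.
Inner input = 80 79 54 e5 0b ∥ 4f fe.
Inner hash: sum = 128+121+84+229+11+79+254 = 906; mod 256 = 138 → 8a.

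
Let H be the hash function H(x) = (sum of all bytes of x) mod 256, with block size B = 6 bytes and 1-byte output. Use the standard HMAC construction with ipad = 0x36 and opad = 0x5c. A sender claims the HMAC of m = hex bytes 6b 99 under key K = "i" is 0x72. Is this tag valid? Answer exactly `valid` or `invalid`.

valid

Key "i" = 69 is 1 byte ≤ B = 6; zero-pad to 6 bytes: K' = 69 00 00 00 00 00.
K' ⊕ ipad = 5f 36 36 36 36 36; K' ⊕ opad = 35 5c 5c 5c 5c 5c.
Inner hash: sum = 95+54+54+54+54+54+107+153 = 625; mod 256 = 113 → 71.
Outer hash (recomputed tag): sum = 53+92+92+92+92+92+113 = 626; mod 256 = 114 → 72.
Recomputed tag = 72; claimed = 72 → match.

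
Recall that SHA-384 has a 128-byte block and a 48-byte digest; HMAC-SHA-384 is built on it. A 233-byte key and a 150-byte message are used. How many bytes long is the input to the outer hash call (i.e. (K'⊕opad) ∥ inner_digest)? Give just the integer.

Key is 233 > 128 bytes, so it is hashed to 48 bytes then zero-padded to 128: |K'| = 128.
Outer input = (K'⊕opad) ∥ H(inner) → 128 + 48 = 176 bytes.

176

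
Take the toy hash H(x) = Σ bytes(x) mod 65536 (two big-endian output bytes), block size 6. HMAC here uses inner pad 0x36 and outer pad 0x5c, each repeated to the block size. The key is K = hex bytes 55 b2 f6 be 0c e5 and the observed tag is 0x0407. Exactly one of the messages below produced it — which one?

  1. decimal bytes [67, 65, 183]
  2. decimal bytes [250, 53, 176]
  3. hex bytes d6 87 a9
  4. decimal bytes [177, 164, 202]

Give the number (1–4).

Key hex bytes 55 b2 f6 be 0c e5 is exactly B = 6 bytes: K' = 55 b2 f6 be 0c e5.
K' ⊕ ipad = 63 84 c0 88 3a d3; K' ⊕ opad = 09 ee aa e2 50 b9.
m1: inner = H(63 84 c0 88 3a d3 43 41 b7) = 04 77; tag = H(09 ee aa e2 50 b9 04 77) = 0407 ← matches
m2: inner = H(63 84 c0 88 3a d3 fa 35 b0) = 05 1b; tag = H(09 ee aa e2 50 b9 05 1b) = 03ac
m3: inner = H(63 84 c0 88 3a d3 d6 87 a9) = 05 42; tag = H(09 ee aa e2 50 b9 05 42) = 03d3
m4: inner = H(63 84 c0 88 3a d3 b1 a4 ca) = 05 5b; tag = H(09 ee aa e2 50 b9 05 5b) = 03ec

1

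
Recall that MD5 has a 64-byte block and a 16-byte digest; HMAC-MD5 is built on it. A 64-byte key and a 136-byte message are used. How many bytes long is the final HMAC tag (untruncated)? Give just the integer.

16

The tag is one MD5 digest: 16 bytes.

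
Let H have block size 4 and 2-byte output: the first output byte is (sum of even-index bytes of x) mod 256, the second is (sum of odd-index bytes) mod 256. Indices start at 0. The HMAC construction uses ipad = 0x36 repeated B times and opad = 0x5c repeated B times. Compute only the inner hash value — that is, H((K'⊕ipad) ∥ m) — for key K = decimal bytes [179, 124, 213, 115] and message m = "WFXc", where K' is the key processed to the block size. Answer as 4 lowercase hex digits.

Key decimal bytes [179, 124, 213, 115] = b3 7c d5 73 is exactly B = 4 bytes: K' = b3 7c d5 73.
K' ⊕ ipad = 85 4a e3 45.
Inner input = 85 4a e3 45 ∥ 57 46 58 63.
Inner hash: even-index sum = 535 mod 256 = 23; odd-index sum = 312 mod 256 = 56 → 17 38.

1738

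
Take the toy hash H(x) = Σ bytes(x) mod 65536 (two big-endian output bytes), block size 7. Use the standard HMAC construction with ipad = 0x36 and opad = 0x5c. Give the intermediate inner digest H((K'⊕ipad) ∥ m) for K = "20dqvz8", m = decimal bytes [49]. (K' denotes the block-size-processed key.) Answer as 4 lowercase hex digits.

Key "20dqvz8" = 32 30 64 71 76 7a 38 is exactly B = 7 bytes: K' = 32 30 64 71 76 7a 38.
K' ⊕ ipad = 04 06 52 47 40 4c 0e.
Inner input = 04 06 52 47 40 4c 0e ∥ 31.
Inner hash: sum = 4+6+82+71+64+76+14+49 = 366 → 01 6e.

016e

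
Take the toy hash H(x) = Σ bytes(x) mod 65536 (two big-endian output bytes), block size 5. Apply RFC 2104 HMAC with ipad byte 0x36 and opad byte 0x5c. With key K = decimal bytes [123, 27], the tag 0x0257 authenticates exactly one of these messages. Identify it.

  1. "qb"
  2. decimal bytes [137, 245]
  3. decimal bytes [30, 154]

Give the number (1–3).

Key decimal bytes [123, 27] = 7b 1b is 2 bytes ≤ B = 5; zero-pad to 5 bytes: K' = 7b 1b 00 00 00.
K' ⊕ ipad = 4d 2d 36 36 36; K' ⊕ opad = 27 47 5c 5c 5c.
m1: inner = H(4d 2d 36 36 36 71 62) = 01 ef; tag = H(27 47 5c 5c 5c 01 ef) = 0272
m2: inner = H(4d 2d 36 36 36 89 f5) = 02 9a; tag = H(27 47 5c 5c 5c 02 9a) = 021e
m3: inner = H(4d 2d 36 36 36 1e 9a) = 01 d4; tag = H(27 47 5c 5c 5c 01 d4) = 0257 ← matches

3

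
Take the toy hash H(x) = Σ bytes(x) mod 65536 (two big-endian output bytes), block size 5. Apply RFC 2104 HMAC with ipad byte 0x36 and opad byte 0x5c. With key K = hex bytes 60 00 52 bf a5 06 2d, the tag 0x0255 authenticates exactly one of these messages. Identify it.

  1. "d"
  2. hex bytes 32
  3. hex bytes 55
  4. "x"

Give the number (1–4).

4

Key hex bytes 60 00 52 bf a5 06 2d is 7 bytes > B = 5, so hash it first: H(key) = 02 49, then zero-pad to 5 bytes: K' = 02 49 00 00 00.
K' ⊕ ipad = 34 7f 36 36 36; K' ⊕ opad = 5e 15 5c 5c 5c.
m1: inner = H(34 7f 36 36 36 64) = 01 b9; tag = H(5e 15 5c 5c 5c 01 b9) = 0241
m2: inner = H(34 7f 36 36 36 32) = 01 87; tag = H(5e 15 5c 5c 5c 01 87) = 020f
m3: inner = H(34 7f 36 36 36 55) = 01 aa; tag = H(5e 15 5c 5c 5c 01 aa) = 0232
m4: inner = H(34 7f 36 36 36 78) = 01 cd; tag = H(5e 15 5c 5c 5c 01 cd) = 0255 ← matches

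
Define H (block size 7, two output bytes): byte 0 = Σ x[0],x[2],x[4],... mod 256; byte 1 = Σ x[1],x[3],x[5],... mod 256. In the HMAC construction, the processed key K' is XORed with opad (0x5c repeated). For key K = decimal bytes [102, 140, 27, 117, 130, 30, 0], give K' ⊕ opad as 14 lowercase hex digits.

3ad04729de425c

Key decimal bytes [102, 140, 27, 117, 130, 30, 0] = 66 8c 1b 75 82 1e 00 is exactly B = 7 bytes: K' = 66 8c 1b 75 82 1e 00.
XOR each byte with 0x5c: 66⊕5c=3a, 8c⊕5c=d0, 1b⊕5c=47, 75⊕5c=29, 82⊕5c=de, 1e⊕5c=42, 00⊕5c=5c.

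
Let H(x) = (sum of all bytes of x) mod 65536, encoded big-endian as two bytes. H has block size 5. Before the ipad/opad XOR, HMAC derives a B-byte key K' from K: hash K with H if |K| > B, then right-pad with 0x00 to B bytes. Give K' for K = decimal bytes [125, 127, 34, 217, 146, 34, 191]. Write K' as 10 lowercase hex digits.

036a000000

|K| = 7 > B = 5, so first hash the key.
H(K): sum = 125+127+34+217+146+34+191 = 874 → 03 6a.
Zero-pad H(K) = 03 6a to 5 bytes: K' = 03 6a 00 00 00.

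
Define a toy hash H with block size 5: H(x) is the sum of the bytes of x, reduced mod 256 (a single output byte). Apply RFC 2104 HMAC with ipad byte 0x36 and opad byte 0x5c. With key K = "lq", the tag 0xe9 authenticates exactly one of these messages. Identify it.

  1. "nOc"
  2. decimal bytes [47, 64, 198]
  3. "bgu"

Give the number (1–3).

Key "lq" = 6c 71 is 2 bytes ≤ B = 5; zero-pad to 5 bytes: K' = 6c 71 00 00 00.
K' ⊕ ipad = 5a 47 36 36 36; K' ⊕ opad = 30 2d 5c 5c 5c.
m1: inner = H(5a 47 36 36 36 6e 4f 63) = 63; tag = H(30 2d 5c 5c 5c 63) = d4
m2: inner = H(5a 47 36 36 36 2f 40 c6) = 78; tag = H(30 2d 5c 5c 5c 78) = e9 ← matches
m3: inner = H(5a 47 36 36 36 62 67 75) = 81; tag = H(30 2d 5c 5c 5c 81) = f2

2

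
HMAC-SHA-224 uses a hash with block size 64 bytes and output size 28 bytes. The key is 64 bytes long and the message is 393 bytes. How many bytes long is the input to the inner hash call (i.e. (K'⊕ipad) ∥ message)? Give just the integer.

457

Key is 64 ≤ 64 bytes, zero-padded: |K'| = 64.
Inner input = (K'⊕ipad) ∥ m → 64 + 393 = 457 bytes.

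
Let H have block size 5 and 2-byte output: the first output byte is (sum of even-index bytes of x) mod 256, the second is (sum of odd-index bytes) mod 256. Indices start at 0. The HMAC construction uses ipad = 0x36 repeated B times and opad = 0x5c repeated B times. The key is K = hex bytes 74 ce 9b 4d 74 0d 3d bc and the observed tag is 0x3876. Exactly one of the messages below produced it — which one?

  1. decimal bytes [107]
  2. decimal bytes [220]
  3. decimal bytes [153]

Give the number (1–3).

2

Key hex bytes 74 ce 9b 4d 74 0d 3d bc is 8 bytes > B = 5, so hash it first: H(key) = c0 e4, then zero-pad to 5 bytes: K' = c0 e4 00 00 00.
K' ⊕ ipad = f6 d2 36 36 36; K' ⊕ opad = 9c b8 5c 5c 5c.
m1: inner = H(f6 d2 36 36 36 6b) = 62 73; tag = H(9c b8 5c 5c 5c 62 73) = c776
m2: inner = H(f6 d2 36 36 36 dc) = 62 e4; tag = H(9c b8 5c 5c 5c 62 e4) = 3876 ← matches
m3: inner = H(f6 d2 36 36 36 99) = 62 a1; tag = H(9c b8 5c 5c 5c 62 a1) = f576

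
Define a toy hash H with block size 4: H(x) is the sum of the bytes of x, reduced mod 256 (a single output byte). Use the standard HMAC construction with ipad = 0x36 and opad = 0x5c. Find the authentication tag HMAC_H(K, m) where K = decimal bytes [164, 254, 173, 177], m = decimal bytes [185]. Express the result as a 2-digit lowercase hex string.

ad

Key decimal bytes [164, 254, 173, 177] = a4 fe ad b1 is exactly B = 4 bytes: K' = a4 fe ad b1.
K' ⊕ ipad = 92 c8 9b 87.  K' ⊕ opad = f8 a2 f1 ed.
Inner input = (K'⊕ipad) ∥ m = 92 c8 9b 87 ∥ b9.
Inner hash: sum = 146+200+155+135+185 = 821; mod 256 = 53 → 35.
Outer input = (K'⊕opad) ∥ inner = f8 a2 f1 ed ∥ 35.
Outer hash (tag): sum = 248+162+241+237+53 = 941; mod 256 = 173 → ad.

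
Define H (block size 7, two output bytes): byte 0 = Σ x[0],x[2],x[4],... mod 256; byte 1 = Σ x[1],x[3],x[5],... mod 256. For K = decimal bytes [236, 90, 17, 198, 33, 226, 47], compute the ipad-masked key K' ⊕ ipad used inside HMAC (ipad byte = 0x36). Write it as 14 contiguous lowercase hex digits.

Key decimal bytes [236, 90, 17, 198, 33, 226, 47] = ec 5a 11 c6 21 e2 2f is exactly B = 7 bytes: K' = ec 5a 11 c6 21 e2 2f.
XOR each byte with 0x36: ec⊕36=da, 5a⊕36=6c, 11⊕36=27, c6⊕36=f0, 21⊕36=17, e2⊕36=d4, 2f⊕36=19.

da6c27f017d419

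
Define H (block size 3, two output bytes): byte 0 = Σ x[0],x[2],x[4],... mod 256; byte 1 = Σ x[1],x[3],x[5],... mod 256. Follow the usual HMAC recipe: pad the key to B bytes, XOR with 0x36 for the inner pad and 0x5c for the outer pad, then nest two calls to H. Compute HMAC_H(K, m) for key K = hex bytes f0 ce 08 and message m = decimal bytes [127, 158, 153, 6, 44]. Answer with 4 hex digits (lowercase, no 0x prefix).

3c3a

Key hex bytes f0 ce 08 is exactly B = 3 bytes: K' = f0 ce 08.
K' ⊕ ipad = c6 f8 3e.  K' ⊕ opad = ac 92 54.
Inner input = (K'⊕ipad) ∥ m = c6 f8 3e ∥ 7f 9e 99 06 2c.
Inner hash: even-index sum = 424 mod 256 = 168; odd-index sum = 572 mod 256 = 60 → a8 3c.
Outer input = (K'⊕opad) ∥ inner = ac 92 54 ∥ a8 3c.
Outer hash (tag): even-index sum = 316 mod 256 = 60; odd-index sum = 314 mod 256 = 58 → 3c 3a.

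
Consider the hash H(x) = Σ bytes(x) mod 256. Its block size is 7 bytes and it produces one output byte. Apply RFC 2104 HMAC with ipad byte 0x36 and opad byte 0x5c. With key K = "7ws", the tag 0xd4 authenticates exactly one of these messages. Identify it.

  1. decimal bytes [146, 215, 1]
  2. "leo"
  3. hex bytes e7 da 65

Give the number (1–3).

2

Key "7ws" = 37 77 73 is 3 bytes ≤ B = 7; zero-pad to 7 bytes: K' = 37 77 73 00 00 00 00.
K' ⊕ ipad = 01 41 45 36 36 36 36; K' ⊕ opad = 6b 2b 2f 5c 5c 5c 5c.
m1: inner = H(01 41 45 36 36 36 36 92 d7 01) = c9; tag = H(6b 2b 2f 5c 5c 5c 5c c9) = fe
m2: inner = H(01 41 45 36 36 36 36 6c 65 6f) = 9f; tag = H(6b 2b 2f 5c 5c 5c 5c 9f) = d4 ← matches
m3: inner = H(01 41 45 36 36 36 36 e7 da 65) = 85; tag = H(6b 2b 2f 5c 5c 5c 5c 85) = ba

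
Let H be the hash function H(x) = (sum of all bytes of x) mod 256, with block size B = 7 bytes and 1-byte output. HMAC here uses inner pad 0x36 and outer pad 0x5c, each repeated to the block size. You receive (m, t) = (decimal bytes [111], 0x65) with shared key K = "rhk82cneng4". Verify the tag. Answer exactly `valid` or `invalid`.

valid

Key "rhk82cneng4" = 72 68 6b 38 32 63 6e 65 6e 67 34 is 11 bytes > B = 7, so hash it first: H(key) = ee, then zero-pad to 7 bytes: K' = ee 00 00 00 00 00 00.
K' ⊕ ipad = d8 36 36 36 36 36 36; K' ⊕ opad = b2 5c 5c 5c 5c 5c 5c.
Inner hash: sum = 216+54+54+54+54+54+54+111 = 651; mod 256 = 139 → 8b.
Outer hash (recomputed tag): sum = 178+92+92+92+92+92+92+139 = 869; mod 256 = 101 → 65.
Recomputed tag = 65; claimed = 65 → match.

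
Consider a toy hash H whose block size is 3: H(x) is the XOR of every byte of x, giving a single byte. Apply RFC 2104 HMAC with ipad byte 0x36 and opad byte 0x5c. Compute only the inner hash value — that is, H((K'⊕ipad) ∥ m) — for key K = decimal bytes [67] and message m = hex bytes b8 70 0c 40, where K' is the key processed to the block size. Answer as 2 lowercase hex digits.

Key decimal bytes [67] = 43 is 1 byte ≤ B = 3; zero-pad to 3 bytes: K' = 43 00 00.
K' ⊕ ipad = 75 36 36.
Inner input = 75 36 36 ∥ b8 70 0c 40.
Inner hash: XOR 75⊕36⊕36⊕b8⊕70⊕0c⊕40 = f1.

f1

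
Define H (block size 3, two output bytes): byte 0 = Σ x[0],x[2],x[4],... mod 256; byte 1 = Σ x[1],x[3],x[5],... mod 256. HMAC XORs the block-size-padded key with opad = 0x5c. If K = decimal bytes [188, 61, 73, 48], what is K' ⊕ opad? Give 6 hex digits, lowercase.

Key decimal bytes [188, 61, 73, 48] = bc 3d 49 30 is 4 bytes > B = 3, so hash it first: H(key) = 05 6d, then zero-pad to 3 bytes: K' = 05 6d 00.
XOR each byte with 0x5c: 05⊕5c=59, 6d⊕5c=31, 00⊕5c=5c.

59315c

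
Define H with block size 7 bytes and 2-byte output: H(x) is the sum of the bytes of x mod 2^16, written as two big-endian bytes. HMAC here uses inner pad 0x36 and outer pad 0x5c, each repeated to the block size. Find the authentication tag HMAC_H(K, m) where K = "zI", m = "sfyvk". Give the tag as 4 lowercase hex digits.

Key "zI" = 7a 49 is 2 bytes ≤ B = 7; zero-pad to 7 bytes: K' = 7a 49 00 00 00 00 00.
K' ⊕ ipad = 4c 7f 36 36 36 36 36.  K' ⊕ opad = 26 15 5c 5c 5c 5c 5c.
Inner input = (K'⊕ipad) ∥ m = 4c 7f 36 36 36 36 36 ∥ 73 66 79 76 6b.
Inner hash: sum = 76+127+54+54+54+54+54+115+102+121+118+107 = 1036 → 04 0c.
Outer input = (K'⊕opad) ∥ inner = 26 15 5c 5c 5c 5c 5c ∥ 04 0c.
Outer hash (tag): sum = 38+21+92+92+92+92+92+4+12 = 535 → 02 17.

0217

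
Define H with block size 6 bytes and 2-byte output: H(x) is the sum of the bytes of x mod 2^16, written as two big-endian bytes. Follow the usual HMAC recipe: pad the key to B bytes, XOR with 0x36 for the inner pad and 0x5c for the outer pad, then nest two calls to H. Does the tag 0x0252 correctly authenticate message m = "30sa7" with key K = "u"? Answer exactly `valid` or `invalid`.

invalid

Key "u" = 75 is 1 byte ≤ B = 6; zero-pad to 6 bytes: K' = 75 00 00 00 00 00.
K' ⊕ ipad = 43 36 36 36 36 36; K' ⊕ opad = 29 5c 5c 5c 5c 5c.
Inner hash: sum = 67+54+54+54+54+54+51+48+115+97+55 = 703 → 02 bf.
Outer hash (recomputed tag): sum = 41+92+92+92+92+92+2+191 = 694 → 02 b6.
Recomputed tag = 02b6; claimed = 0252 → mismatch.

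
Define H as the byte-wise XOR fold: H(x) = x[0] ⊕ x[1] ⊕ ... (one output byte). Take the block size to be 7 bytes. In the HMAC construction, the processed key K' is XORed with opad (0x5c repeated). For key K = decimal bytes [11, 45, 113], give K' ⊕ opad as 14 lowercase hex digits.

Key decimal bytes [11, 45, 113] = 0b 2d 71 is 3 bytes ≤ B = 7; zero-pad to 7 bytes: K' = 0b 2d 71 00 00 00 00.
XOR each byte with 0x5c: 0b⊕5c=57, 2d⊕5c=71, 71⊕5c=2d, 00⊕5c=5c, 00⊕5c=5c, 00⊕5c=5c, 00⊕5c=5c.

57712d5c5c5c5c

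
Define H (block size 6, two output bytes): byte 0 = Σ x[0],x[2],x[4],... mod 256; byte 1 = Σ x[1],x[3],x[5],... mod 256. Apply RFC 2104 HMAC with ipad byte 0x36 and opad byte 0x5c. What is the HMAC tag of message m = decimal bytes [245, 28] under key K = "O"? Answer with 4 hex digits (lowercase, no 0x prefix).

a5d2

Key "O" = 4f is 1 byte ≤ B = 6; zero-pad to 6 bytes: K' = 4f 00 00 00 00 00.
K' ⊕ ipad = 79 36 36 36 36 36.  K' ⊕ opad = 13 5c 5c 5c 5c 5c.
Inner input = (K'⊕ipad) ∥ m = 79 36 36 36 36 36 ∥ f5 1c.
Inner hash: even-index sum = 474 mod 256 = 218; odd-index sum = 190 mod 256 = 190 → da be.
Outer input = (K'⊕opad) ∥ inner = 13 5c 5c 5c 5c 5c ∥ da be.
Outer hash (tag): even-index sum = 421 mod 256 = 165; odd-index sum = 466 mod 256 = 210 → a5 d2.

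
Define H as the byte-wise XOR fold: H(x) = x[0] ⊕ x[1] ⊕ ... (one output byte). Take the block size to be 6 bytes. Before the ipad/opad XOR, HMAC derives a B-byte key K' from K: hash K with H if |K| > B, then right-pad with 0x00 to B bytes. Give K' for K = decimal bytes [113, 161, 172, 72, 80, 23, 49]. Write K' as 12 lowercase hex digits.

420000000000

|K| = 7 > B = 6, so first hash the key.
H(K): XOR 71⊕a1⊕ac⊕48⊕50⊕17⊕31 = 42.
Zero-pad H(K) = 42 to 6 bytes: K' = 42 00 00 00 00 00.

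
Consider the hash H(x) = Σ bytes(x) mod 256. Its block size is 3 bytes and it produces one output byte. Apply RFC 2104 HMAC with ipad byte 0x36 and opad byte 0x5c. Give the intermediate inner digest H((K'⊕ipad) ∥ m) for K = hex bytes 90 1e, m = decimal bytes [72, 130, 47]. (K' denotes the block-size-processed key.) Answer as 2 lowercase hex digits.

fd

Key hex bytes 90 1e is 2 bytes ≤ B = 3; zero-pad to 3 bytes: K' = 90 1e 00.
K' ⊕ ipad = a6 28 36.
Inner input = a6 28 36 ∥ 48 82 2f.
Inner hash: sum = 166+40+54+72+130+47 = 509; mod 256 = 253 → fd.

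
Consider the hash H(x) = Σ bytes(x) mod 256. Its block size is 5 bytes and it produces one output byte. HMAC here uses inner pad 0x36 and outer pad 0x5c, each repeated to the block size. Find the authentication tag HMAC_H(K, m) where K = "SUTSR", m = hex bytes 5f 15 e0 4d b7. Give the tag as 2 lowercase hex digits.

Key "SUTSR" = 53 55 54 53 52 is exactly B = 5 bytes: K' = 53 55 54 53 52.
K' ⊕ ipad = 65 63 62 65 64.  K' ⊕ opad = 0f 09 08 0f 0e.
Inner input = (K'⊕ipad) ∥ m = 65 63 62 65 64 ∥ 5f 15 e0 4d b7.
Inner hash: sum = 101+99+98+101+100+95+21+224+77+183 = 1099; mod 256 = 75 → 4b.
Outer input = (K'⊕opad) ∥ inner = 0f 09 08 0f 0e ∥ 4b.
Outer hash (tag): sum = 15+9+8+15+14+75 = 136 → 88.

88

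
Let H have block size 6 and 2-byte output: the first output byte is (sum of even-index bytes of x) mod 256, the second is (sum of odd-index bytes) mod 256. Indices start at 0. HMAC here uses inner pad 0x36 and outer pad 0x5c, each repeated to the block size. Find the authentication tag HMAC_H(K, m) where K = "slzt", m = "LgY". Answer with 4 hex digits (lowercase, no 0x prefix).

Key "slzt" = 73 6c 7a 74 is 4 bytes ≤ B = 6; zero-pad to 6 bytes: K' = 73 6c 7a 74 00 00.
K' ⊕ ipad = 45 5a 4c 42 36 36.  K' ⊕ opad = 2f 30 26 28 5c 5c.
Inner input = (K'⊕ipad) ∥ m = 45 5a 4c 42 36 36 ∥ 4c 67 59.
Inner hash: even-index sum = 364 mod 256 = 108; odd-index sum = 313 mod 256 = 57 → 6c 39.
Outer input = (K'⊕opad) ∥ inner = 2f 30 26 28 5c 5c ∥ 6c 39.
Outer hash (tag): even-index sum = 285 mod 256 = 29; odd-index sum = 237 mod 256 = 237 → 1d ed.

1ded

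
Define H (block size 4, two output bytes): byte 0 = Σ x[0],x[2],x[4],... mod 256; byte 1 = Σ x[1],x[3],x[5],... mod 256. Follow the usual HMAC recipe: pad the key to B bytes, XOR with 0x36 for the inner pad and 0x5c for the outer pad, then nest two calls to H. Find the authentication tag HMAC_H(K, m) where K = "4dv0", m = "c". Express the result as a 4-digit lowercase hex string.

Key "4dv0" = 34 64 76 30 is exactly B = 4 bytes: K' = 34 64 76 30.
K' ⊕ ipad = 02 52 40 06.  K' ⊕ opad = 68 38 2a 6c.
Inner input = (K'⊕ipad) ∥ m = 02 52 40 06 ∥ 63.
Inner hash: even-index sum = 165 mod 256 = 165; odd-index sum = 88 mod 256 = 88 → a5 58.
Outer input = (K'⊕opad) ∥ inner = 68 38 2a 6c ∥ a5 58.
Outer hash (tag): even-index sum = 311 mod 256 = 55; odd-index sum = 252 mod 256 = 252 → 37 fc.

37fc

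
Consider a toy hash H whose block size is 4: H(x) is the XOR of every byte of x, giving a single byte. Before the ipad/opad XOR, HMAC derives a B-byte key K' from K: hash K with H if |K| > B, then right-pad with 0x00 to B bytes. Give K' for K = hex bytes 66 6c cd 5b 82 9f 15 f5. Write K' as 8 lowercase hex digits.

61000000

|K| = 8 > B = 4, so first hash the key.
H(K): XOR 66⊕6c⊕cd⊕5b⊕82⊕9f⊕15⊕f5 = 61.
Zero-pad H(K) = 61 to 4 bytes: K' = 61 00 00 00.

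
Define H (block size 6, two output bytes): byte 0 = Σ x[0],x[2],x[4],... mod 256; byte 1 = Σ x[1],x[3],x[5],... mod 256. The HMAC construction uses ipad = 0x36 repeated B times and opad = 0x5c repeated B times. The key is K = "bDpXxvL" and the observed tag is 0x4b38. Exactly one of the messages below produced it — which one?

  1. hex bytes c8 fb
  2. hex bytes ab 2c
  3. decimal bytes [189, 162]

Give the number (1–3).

3

Key "bDpXxvL" = 62 44 70 58 78 76 4c is 7 bytes > B = 6, so hash it first: H(key) = 96 12, then zero-pad to 6 bytes: K' = 96 12 00 00 00 00.
K' ⊕ ipad = a0 24 36 36 36 36; K' ⊕ opad = ca 4e 5c 5c 5c 5c.
m1: inner = H(a0 24 36 36 36 36 c8 fb) = d4 8b; tag = H(ca 4e 5c 5c 5c 5c d4 8b) = 5691
m2: inner = H(a0 24 36 36 36 36 ab 2c) = b7 bc; tag = H(ca 4e 5c 5c 5c 5c b7 bc) = 39c2
m3: inner = H(a0 24 36 36 36 36 bd a2) = c9 32; tag = H(ca 4e 5c 5c 5c 5c c9 32) = 4b38 ← matches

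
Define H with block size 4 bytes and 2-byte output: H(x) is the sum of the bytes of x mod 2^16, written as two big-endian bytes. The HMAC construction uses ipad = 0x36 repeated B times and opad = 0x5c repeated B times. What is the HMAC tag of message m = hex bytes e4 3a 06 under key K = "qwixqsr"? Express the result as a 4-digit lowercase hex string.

Key "qwixqsr" = 71 77 69 78 71 73 72 is 7 bytes > B = 4, so hash it first: H(key) = 03 1f, then zero-pad to 4 bytes: K' = 03 1f 00 00.
K' ⊕ ipad = 35 29 36 36.  K' ⊕ opad = 5f 43 5c 5c.
Inner input = (K'⊕ipad) ∥ m = 35 29 36 36 ∥ e4 3a 06.
Inner hash: sum = 53+41+54+54+228+58+6 = 494 → 01 ee.
Outer input = (K'⊕opad) ∥ inner = 5f 43 5c 5c ∥ 01 ee.
Outer hash (tag): sum = 95+67+92+92+1+238 = 585 → 02 49.

0249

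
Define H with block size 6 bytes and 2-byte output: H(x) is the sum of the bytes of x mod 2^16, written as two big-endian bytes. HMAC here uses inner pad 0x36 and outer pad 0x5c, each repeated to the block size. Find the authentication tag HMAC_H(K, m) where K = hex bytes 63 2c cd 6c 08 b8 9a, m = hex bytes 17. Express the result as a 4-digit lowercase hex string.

Key hex bytes 63 2c cd 6c 08 b8 9a is 7 bytes > B = 6, so hash it first: H(key) = 03 22, then zero-pad to 6 bytes: K' = 03 22 00 00 00 00.
K' ⊕ ipad = 35 14 36 36 36 36.  K' ⊕ opad = 5f 7e 5c 5c 5c 5c.
Inner input = (K'⊕ipad) ∥ m = 35 14 36 36 36 36 ∥ 17.
Inner hash: sum = 53+20+54+54+54+54+23 = 312 → 01 38.
Outer input = (K'⊕opad) ∥ inner = 5f 7e 5c 5c 5c 5c ∥ 01 38.
Outer hash (tag): sum = 95+126+92+92+92+92+1+56 = 646 → 02 86.

0286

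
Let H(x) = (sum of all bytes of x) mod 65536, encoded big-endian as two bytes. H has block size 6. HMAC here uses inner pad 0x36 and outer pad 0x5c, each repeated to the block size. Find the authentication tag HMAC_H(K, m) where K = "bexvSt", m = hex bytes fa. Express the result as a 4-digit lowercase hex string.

01d4

Key "bexvSt" = 62 65 78 76 53 74 is exactly B = 6 bytes: K' = 62 65 78 76 53 74.
K' ⊕ ipad = 54 53 4e 40 65 42.  K' ⊕ opad = 3e 39 24 2a 0f 28.
Inner input = (K'⊕ipad) ∥ m = 54 53 4e 40 65 42 ∥ fa.
Inner hash: sum = 84+83+78+64+101+66+250 = 726 → 02 d6.
Outer input = (K'⊕opad) ∥ inner = 3e 39 24 2a 0f 28 ∥ 02 d6.
Outer hash (tag): sum = 62+57+36+42+15+40+2+214 = 468 → 01 d4.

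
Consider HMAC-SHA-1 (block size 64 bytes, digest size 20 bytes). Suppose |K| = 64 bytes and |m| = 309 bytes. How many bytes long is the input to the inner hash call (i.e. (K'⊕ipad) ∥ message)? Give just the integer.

373

Key is 64 ≤ 64 bytes, zero-padded: |K'| = 64.
Inner input = (K'⊕ipad) ∥ m → 64 + 309 = 373 bytes.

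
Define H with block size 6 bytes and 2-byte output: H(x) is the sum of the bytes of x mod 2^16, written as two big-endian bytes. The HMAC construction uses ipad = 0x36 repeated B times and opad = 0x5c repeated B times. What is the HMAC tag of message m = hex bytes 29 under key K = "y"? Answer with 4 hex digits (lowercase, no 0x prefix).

0278

Key "y" = 79 is 1 byte ≤ B = 6; zero-pad to 6 bytes: K' = 79 00 00 00 00 00.
K' ⊕ ipad = 4f 36 36 36 36 36.  K' ⊕ opad = 25 5c 5c 5c 5c 5c.
Inner input = (K'⊕ipad) ∥ m = 4f 36 36 36 36 36 ∥ 29.
Inner hash: sum = 79+54+54+54+54+54+41 = 390 → 01 86.
Outer input = (K'⊕opad) ∥ inner = 25 5c 5c 5c 5c 5c ∥ 01 86.
Outer hash (tag): sum = 37+92+92+92+92+92+1+134 = 632 → 02 78.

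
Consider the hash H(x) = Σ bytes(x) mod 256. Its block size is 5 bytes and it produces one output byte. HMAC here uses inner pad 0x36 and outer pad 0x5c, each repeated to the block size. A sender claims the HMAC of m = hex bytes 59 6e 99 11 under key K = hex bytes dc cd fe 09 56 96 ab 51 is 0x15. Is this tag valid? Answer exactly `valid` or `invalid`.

invalid

Key hex bytes dc cd fe 09 56 96 ab 51 is 8 bytes > B = 5, so hash it first: H(key) = 98, then zero-pad to 5 bytes: K' = 98 00 00 00 00.
K' ⊕ ipad = ae 36 36 36 36; K' ⊕ opad = c4 5c 5c 5c 5c.
Inner hash: sum = 174+54+54+54+54+89+110+153+17 = 759; mod 256 = 247 → f7.
Outer hash (recomputed tag): sum = 196+92+92+92+92+247 = 811; mod 256 = 43 → 2b.
Recomputed tag = 2b; claimed = 15 → mismatch.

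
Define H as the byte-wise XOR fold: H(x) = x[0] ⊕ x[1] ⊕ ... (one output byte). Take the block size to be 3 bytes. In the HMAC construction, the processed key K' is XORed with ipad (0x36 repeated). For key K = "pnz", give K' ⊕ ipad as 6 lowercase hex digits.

46584c

Key "pnz" = 70 6e 7a is exactly B = 3 bytes: K' = 70 6e 7a.
XOR each byte with 0x36: 70⊕36=46, 6e⊕36=58, 7a⊕36=4c.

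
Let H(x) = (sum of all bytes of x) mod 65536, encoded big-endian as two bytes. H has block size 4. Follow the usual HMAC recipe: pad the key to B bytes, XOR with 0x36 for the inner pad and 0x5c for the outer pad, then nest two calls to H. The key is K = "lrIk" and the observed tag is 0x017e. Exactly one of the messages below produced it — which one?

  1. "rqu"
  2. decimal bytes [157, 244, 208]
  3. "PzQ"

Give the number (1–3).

1

Key "lrIk" = 6c 72 49 6b is exactly B = 4 bytes: K' = 6c 72 49 6b.
K' ⊕ ipad = 5a 44 7f 5d; K' ⊕ opad = 30 2e 15 37.
m1: inner = H(5a 44 7f 5d 72 71 75) = 02 d2; tag = H(30 2e 15 37 02 d2) = 017e ← matches
m2: inner = H(5a 44 7f 5d 9d f4 d0) = 03 db; tag = H(30 2e 15 37 03 db) = 0188
m3: inner = H(5a 44 7f 5d 50 7a 51) = 02 95; tag = H(30 2e 15 37 02 95) = 0141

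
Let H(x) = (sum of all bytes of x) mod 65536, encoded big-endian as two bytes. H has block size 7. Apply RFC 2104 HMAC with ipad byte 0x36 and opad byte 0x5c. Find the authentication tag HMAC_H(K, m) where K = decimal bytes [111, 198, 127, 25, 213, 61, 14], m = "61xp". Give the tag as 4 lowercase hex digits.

Key decimal bytes [111, 198, 127, 25, 213, 61, 14] = 6f c6 7f 19 d5 3d 0e is exactly B = 7 bytes: K' = 6f c6 7f 19 d5 3d 0e.
K' ⊕ ipad = 59 f0 49 2f e3 0b 38.  K' ⊕ opad = 33 9a 23 45 89 61 52.
Inner input = (K'⊕ipad) ∥ m = 59 f0 49 2f e3 0b 38 ∥ 36 31 78 70.
Inner hash: sum = 89+240+73+47+227+11+56+54+49+120+112 = 1078 → 04 36.
Outer input = (K'⊕opad) ∥ inner = 33 9a 23 45 89 61 52 ∥ 04 36.
Outer hash (tag): sum = 51+154+35+69+137+97+82+4+54 = 683 → 02 ab.

02ab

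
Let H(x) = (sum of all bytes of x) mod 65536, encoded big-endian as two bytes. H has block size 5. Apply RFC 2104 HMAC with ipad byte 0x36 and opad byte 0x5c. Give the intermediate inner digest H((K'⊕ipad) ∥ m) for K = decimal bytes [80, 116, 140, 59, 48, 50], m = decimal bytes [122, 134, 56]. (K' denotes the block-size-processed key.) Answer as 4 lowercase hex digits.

Key decimal bytes [80, 116, 140, 59, 48, 50] = 50 74 8c 3b 30 32 is 6 bytes > B = 5, so hash it first: H(key) = 01 ed, then zero-pad to 5 bytes: K' = 01 ed 00 00 00.
K' ⊕ ipad = 37 db 36 36 36.
Inner input = 37 db 36 36 36 ∥ 7a 86 38.
Inner hash: sum = 55+219+54+54+54+122+134+56 = 748 → 02 ec.

02ec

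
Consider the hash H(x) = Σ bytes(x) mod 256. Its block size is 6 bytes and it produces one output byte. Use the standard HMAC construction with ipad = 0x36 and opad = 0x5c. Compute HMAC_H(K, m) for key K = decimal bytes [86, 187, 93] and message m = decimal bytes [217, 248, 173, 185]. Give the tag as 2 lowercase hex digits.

37

Key decimal bytes [86, 187, 93] = 56 bb 5d is 3 bytes ≤ B = 6; zero-pad to 6 bytes: K' = 56 bb 5d 00 00 00.
K' ⊕ ipad = 60 8d 6b 36 36 36.  K' ⊕ opad = 0a e7 01 5c 5c 5c.
Inner input = (K'⊕ipad) ∥ m = 60 8d 6b 36 36 36 ∥ d9 f8 ad b9.
Inner hash: sum = 96+141+107+54+54+54+217+248+173+185 = 1329; mod 256 = 49 → 31.
Outer input = (K'⊕opad) ∥ inner = 0a e7 01 5c 5c 5c ∥ 31.
Outer hash (tag): sum = 10+231+1+92+92+92+49 = 567; mod 256 = 55 → 37.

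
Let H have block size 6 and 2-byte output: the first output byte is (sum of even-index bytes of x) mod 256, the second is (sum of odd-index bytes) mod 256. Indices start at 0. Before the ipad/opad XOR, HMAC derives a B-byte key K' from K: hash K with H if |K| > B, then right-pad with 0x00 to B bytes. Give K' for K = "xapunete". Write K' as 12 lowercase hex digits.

|K| = 8 > B = 6, so first hash the key.
H(K): even-index sum = 458 mod 256 = 202; odd-index sum = 416 mod 256 = 160 → ca a0.
Zero-pad H(K) = ca a0 to 6 bytes: K' = ca a0 00 00 00 00.

caa000000000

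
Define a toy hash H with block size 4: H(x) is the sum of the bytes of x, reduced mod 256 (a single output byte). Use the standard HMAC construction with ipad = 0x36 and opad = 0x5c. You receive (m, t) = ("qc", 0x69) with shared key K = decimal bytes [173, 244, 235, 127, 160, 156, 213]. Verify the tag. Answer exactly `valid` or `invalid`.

invalid

Key decimal bytes [173, 244, 235, 127, 160, 156, 213] = ad f4 eb 7f a0 9c d5 is 7 bytes > B = 4, so hash it first: H(key) = 1c, then zero-pad to 4 bytes: K' = 1c 00 00 00.
K' ⊕ ipad = 2a 36 36 36; K' ⊕ opad = 40 5c 5c 5c.
Inner hash: sum = 42+54+54+54+113+99 = 416; mod 256 = 160 → a0.
Outer hash (recomputed tag): sum = 64+92+92+92+160 = 500; mod 256 = 244 → f4.
Recomputed tag = f4; claimed = 69 → mismatch.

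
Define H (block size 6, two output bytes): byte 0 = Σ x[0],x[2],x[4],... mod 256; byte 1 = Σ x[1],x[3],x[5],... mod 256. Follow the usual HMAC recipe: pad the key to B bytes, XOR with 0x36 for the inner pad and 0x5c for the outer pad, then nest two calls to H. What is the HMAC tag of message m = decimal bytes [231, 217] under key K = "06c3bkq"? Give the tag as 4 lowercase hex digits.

Key "06c3bkq" = 30 36 63 33 62 6b 71 is 7 bytes > B = 6, so hash it first: H(key) = 66 d4, then zero-pad to 6 bytes: K' = 66 d4 00 00 00 00.
K' ⊕ ipad = 50 e2 36 36 36 36.  K' ⊕ opad = 3a 88 5c 5c 5c 5c.
Inner input = (K'⊕ipad) ∥ m = 50 e2 36 36 36 36 ∥ e7 d9.
Inner hash: even-index sum = 419 mod 256 = 163; odd-index sum = 551 mod 256 = 39 → a3 27.
Outer input = (K'⊕opad) ∥ inner = 3a 88 5c 5c 5c 5c ∥ a3 27.
Outer hash (tag): even-index sum = 405 mod 256 = 149; odd-index sum = 359 mod 256 = 103 → 95 67.

9567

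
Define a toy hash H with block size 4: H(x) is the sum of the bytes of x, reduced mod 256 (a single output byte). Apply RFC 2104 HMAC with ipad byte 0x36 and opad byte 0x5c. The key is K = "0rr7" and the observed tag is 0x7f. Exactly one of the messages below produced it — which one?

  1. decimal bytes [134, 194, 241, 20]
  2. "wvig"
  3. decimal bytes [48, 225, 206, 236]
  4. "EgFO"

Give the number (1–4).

Key "0rr7" = 30 72 72 37 is exactly B = 4 bytes: K' = 30 72 72 37.
K' ⊕ ipad = 06 44 44 01; K' ⊕ opad = 6c 2e 2e 6b.
m1: inner = H(06 44 44 01 86 c2 f1 14) = dc; tag = H(6c 2e 2e 6b dc) = 0f
m2: inner = H(06 44 44 01 77 76 69 67) = 4c; tag = H(6c 2e 2e 6b 4c) = 7f ← matches
m3: inner = H(06 44 44 01 30 e1 ce ec) = 5a; tag = H(6c 2e 2e 6b 5a) = 8d
m4: inner = H(06 44 44 01 45 67 46 4f) = d0; tag = H(6c 2e 2e 6b d0) = 03

2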